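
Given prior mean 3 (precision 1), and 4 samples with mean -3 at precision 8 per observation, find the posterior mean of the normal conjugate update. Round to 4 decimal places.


The posterior mean is a precision-weighted average of prior and data.
Post. prec. = 1 + 32 = 33
Post. mean = (3 + -96)/33 = -93/33 = -2.8182

-2.8182


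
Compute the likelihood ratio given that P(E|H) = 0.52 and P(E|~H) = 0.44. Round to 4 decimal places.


LR = P(E|H) / P(E|~H)
= 0.52 / 0.44 = 1.1818

1.1818


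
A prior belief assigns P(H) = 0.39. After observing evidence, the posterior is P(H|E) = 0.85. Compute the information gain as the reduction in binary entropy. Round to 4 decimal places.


H(prior) = -0.39*log2(0.39) - 0.61*log2(0.61)
= 0.9648
H(post) = -0.85*log2(0.85) - 0.15*log2(0.15)
= 0.6098
IG = 0.9648 - 0.6098 = 0.355

0.355


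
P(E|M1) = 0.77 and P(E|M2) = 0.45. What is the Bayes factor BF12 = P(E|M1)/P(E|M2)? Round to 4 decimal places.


Bayes factor BF12 = P(E|M1) / P(E|M2)
= 0.77 / 0.45
= 1.7111

1.7111


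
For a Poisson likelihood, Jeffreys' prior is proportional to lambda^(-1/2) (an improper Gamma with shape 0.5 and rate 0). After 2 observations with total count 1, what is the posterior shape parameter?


Jeffreys' prior for Poisson is proportional to lambda^(-1/2).
Posterior is Gamma(0.5 + S, 0 + n) = Gamma(0.5 + 1, 2).
Posterior shape = 0.5 + S = 0.5 + 1 = 1.5

1.5


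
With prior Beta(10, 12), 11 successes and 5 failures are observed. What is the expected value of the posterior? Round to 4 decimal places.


Posterior = Beta(21, 17)
E[theta] = alpha/(alpha+beta)
= 21/38 = 0.5526

0.5526


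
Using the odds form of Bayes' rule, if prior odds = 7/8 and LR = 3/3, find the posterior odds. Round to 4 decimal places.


Bayes' rule in odds form: posterior odds = prior odds * LR
= (7 * 3) / (8 * 3)
= 21/24 = 0.875

0.875


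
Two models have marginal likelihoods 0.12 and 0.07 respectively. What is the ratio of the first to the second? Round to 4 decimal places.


Evidence ratio = 0.12 / 0.07
= 1.7143

1.7143


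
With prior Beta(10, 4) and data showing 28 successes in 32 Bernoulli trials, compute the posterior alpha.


Conjugate update: alpha_posterior = alpha_prior + k
= 10 + 28 = 38

38


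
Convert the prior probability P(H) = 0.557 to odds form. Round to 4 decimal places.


P(not H) = 1 - 0.557 = 0.443
Odds = 0.557 / 0.443 = 1.2573

1.2573


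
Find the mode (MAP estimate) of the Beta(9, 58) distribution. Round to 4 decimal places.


For Beta(a,b) with a,b > 1:
Mode = (a-1)/(a+b-2) = (9-1)/(67-2)
= 8/65 = 0.1231

0.1231


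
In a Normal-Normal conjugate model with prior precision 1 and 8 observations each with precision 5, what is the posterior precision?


Posterior precision = prior precision + n * observation precision
= 1 + 8 * 5
= 1 + 40 = 41

41


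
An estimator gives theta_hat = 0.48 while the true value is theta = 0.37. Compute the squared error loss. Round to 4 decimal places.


The squared error loss is (theta_hat - theta)^2
= (0.48 - 0.37)^2
= (0.11)^2 = 0.0121

0.0121


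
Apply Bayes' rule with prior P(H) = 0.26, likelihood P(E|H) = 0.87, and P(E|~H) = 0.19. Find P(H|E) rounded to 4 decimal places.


Step 1: Compute marginal P(E) = P(E|H)P(H) + P(E|~H)P(~H)
= 0.87*0.26 + 0.19*0.74 = 0.3668
Step 2: P(H|E) = P(E|H)P(H)/P(E) = 0.2262/0.3668
= 0.6167

0.6167


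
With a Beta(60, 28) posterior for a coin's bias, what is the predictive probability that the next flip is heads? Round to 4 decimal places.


The predictive probability equals the posterior mean.
P(next = heads) = alpha / (alpha + beta)
= 60 / 88 = 0.6818

0.6818


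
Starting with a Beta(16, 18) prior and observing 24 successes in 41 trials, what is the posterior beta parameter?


Posterior beta = prior beta + failures
Failures = 41 - 24 = 17
beta_post = 18 + 17 = 35

35


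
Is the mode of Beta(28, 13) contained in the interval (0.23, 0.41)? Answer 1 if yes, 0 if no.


Mode = (a-1)/(a+b-2) = 27/39 = 0.6923
Interval: (0.23, 0.41)
Contains mode? 0

0


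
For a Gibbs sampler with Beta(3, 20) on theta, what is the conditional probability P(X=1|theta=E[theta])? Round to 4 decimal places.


E[theta] = 3/(3+20) = 0.1304
P(X=1|theta) = theta = 0.1304

0.1304


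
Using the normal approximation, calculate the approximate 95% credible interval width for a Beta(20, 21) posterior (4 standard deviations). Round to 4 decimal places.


Var(Beta) = 20*21/(41^2 * 42) = 0.0059
SD = 0.0771
Width ~ 4*SD = 0.3085

0.3085


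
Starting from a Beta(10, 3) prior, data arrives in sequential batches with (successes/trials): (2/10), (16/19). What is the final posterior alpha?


In sequential Bayesian updating, we sum all successes.
Total successes = 18
Final alpha = 10 + 18 = 28

28


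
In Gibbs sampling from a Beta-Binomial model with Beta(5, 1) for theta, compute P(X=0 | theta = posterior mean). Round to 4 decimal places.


Posterior mean = alpha/(alpha+beta) = 5/6 = 0.8333
P(X=0|theta=mean) = 1 - theta = 0.1667

0.1667


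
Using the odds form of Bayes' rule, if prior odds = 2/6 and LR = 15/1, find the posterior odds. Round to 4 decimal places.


Bayes' rule in odds form: posterior odds = prior odds * LR
= (2 * 15) / (6 * 1)
= 30/6 = 5.0

5.0


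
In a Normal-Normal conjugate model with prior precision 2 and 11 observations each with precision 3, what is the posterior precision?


Posterior precision = prior precision + n * observation precision
= 2 + 11 * 3
= 2 + 33 = 35

35


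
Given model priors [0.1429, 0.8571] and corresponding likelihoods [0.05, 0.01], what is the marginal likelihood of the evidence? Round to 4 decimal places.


P(E) = sum_i P(M_i) P(E|M_i)
= 0.0071 + 0.0086
= 0.0157

0.0157


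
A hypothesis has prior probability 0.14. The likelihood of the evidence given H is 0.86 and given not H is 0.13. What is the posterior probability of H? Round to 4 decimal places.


Using Bayes' theorem:
P(E) = 0.14 * 0.86 + 0.86 * 0.13
P(E) = 0.2322
P(H|E) = (0.14 * 0.86) / 0.2322 = 0.5185

0.5185


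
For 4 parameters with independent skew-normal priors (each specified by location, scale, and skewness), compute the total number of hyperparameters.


A skew-normal prior has 3 hyperparameters per parameter.
Total = 4 * 3 = 12

12


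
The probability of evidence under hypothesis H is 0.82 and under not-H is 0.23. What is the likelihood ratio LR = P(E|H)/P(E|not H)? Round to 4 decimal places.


LR = 0.82 / 0.23
= 3.5652

3.5652


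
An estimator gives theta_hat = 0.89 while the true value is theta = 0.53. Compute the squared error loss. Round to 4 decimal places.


The squared error loss is (theta_hat - theta)^2
= (0.89 - 0.53)^2
= (0.36)^2 = 0.1296

0.1296


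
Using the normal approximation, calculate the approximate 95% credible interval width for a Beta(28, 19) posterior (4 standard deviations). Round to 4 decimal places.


Var(Beta) = 28*19/(47^2 * 48) = 0.005
SD = 0.0708
Width ~ 4*SD = 0.2833

0.2833


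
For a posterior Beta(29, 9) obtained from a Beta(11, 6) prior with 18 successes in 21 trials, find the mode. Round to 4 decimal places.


Mode = (alpha - 1) / (alpha + beta - 2)
= 28 / 36
= 0.7778

0.7778


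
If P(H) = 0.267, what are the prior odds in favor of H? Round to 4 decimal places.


Prior odds = P(H) / (1 - P(H))
= 0.267 / 0.733
= 0.3643

0.3643


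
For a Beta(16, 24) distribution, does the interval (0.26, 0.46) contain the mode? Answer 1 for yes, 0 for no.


Mode of Beta(a,b) = (a-1)/(a+b-2)
= (16-1)/(16+24-2) = 0.3947
Check: 0.26 <= 0.3947 <= 0.46?
Result: 1

1


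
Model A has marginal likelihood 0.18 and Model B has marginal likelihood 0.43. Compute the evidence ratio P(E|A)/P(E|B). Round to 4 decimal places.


Evidence ratio = P(E|A) / P(E|B)
= 0.18 / 0.43
= 0.4186

0.4186


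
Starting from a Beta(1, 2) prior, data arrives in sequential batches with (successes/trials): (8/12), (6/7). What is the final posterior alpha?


In sequential Bayesian updating, we sum all successes.
Total successes = 14
Final alpha = 1 + 14 = 15

15


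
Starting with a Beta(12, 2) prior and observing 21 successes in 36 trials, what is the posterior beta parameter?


Posterior beta = prior beta + failures
Failures = 36 - 21 = 15
beta_post = 2 + 15 = 17

17


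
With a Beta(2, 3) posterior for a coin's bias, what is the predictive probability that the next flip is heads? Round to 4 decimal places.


The predictive probability equals the posterior mean.
P(next = heads) = alpha / (alpha + beta)
= 2 / 5 = 0.4

0.4


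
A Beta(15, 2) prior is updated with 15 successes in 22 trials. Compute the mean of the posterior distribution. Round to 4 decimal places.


After update: Beta(30, 9)
Mean = 30 / (30 + 9) = 30 / 39
= 0.7692

0.7692


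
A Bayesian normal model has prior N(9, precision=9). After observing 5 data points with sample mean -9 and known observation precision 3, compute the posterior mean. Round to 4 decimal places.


Posterior mean = (prior_precision * prior_mean + n * data_precision * data_mean) / (prior_precision + n * data_precision)
Numerator = 9*9 + 5*3*-9 = -54
Denominator = 9 + 5*3 = 24
Posterior mean = -2.25

-2.25


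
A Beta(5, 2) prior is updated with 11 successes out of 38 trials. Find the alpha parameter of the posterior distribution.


In the Beta-Binomial conjugate update:
alpha_post = alpha_prior + successes
= 5 + 11
= 16

16


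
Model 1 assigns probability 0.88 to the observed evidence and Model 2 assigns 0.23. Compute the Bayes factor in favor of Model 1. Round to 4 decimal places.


BF = P(data|M1) / P(data|M2)
= 0.88 / 0.23 = 3.8261

3.8261


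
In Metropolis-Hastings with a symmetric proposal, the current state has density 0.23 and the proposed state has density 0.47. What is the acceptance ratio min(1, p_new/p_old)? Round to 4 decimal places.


Ratio = p_new / p_old = 0.47 / 0.23 = 2.0435
Acceptance = min(1, 2.0435) = 1.0

1.0


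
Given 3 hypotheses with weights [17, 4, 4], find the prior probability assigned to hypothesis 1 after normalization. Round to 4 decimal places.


To normalize, divide each weight by the sum of all weights.
Sum = 25
Prior(H1) = 17/25 = 0.68

0.68


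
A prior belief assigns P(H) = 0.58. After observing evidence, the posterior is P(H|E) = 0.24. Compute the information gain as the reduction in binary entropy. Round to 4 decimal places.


H(prior) = -0.58*log2(0.58) - 0.42*log2(0.42)
= 0.9815
H(post) = -0.24*log2(0.24) - 0.76*log2(0.76)
= 0.795
IG = 0.9815 - 0.795 = 0.1864

0.1864


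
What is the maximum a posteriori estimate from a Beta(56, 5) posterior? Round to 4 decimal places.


The MAP estimate equals the mode of the distribution.
Mode of Beta(a,b) = (a-1)/(a+b-2)
= 55/59
= 0.9322

0.9322


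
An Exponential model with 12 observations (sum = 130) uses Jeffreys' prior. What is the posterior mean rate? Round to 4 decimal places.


Posterior Gamma(12, 130)
E[lambda] = 12/130 = 0.0923

0.0923


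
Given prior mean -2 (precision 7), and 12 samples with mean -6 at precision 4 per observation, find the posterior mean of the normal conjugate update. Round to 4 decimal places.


The posterior mean is a precision-weighted average of prior and data.
Post. prec. = 7 + 48 = 55
Post. mean = (-14 + -288)/55 = -302/55 = -5.4909

-5.4909


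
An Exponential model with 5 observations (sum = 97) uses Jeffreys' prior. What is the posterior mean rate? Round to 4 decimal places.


Posterior Gamma(5, 97)
E[lambda] = 5/97 = 0.0515

0.0515


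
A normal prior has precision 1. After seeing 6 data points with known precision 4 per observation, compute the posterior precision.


In the conjugate normal model, precisions add:
tau_posterior = tau_prior + n * tau_data
= 1 + 6*4 = 25

25


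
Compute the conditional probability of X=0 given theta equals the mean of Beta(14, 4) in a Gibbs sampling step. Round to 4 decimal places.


Mean of Beta(14, 4) = 0.7778
P(X=0 | theta=0.7778) = 0.2222

0.2222


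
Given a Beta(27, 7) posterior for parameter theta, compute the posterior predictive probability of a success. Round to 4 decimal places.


For a Beta-Bernoulli model, the predictive probability is the mean:
P(success) = 27/(27+7) = 27/34 = 0.7941

0.7941


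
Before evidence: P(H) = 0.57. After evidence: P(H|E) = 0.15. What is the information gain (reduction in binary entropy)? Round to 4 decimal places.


Prior entropy = 0.9858
Posterior entropy = 0.6098
Information gain = 0.9858 - 0.6098 = 0.376

0.376


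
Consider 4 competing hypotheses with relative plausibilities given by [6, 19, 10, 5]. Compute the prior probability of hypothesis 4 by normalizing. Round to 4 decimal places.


Sum of weights = 6 + 19 + 10 + 5 = 40
Normalized prior for H4 = 5 / 40
= 0.125

0.125


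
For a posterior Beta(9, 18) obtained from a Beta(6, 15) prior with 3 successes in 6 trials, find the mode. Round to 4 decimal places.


Mode = (alpha - 1) / (alpha + beta - 2)
= 8 / 25
= 0.32

0.32


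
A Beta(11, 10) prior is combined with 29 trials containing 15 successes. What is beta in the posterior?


In conjugate updating:
beta_posterior = beta_prior + (n - k)
= 10 + (29 - 15)
= 10 + 14 = 24

24


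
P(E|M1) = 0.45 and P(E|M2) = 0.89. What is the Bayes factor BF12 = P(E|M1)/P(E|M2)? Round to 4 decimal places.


Bayes factor BF12 = P(E|M1) / P(E|M2)
= 0.45 / 0.89
= 0.5056

0.5056


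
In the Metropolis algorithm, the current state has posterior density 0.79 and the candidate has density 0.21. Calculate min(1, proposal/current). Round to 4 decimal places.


Ratio = 0.21/0.79 = 0.2658
Acceptance probability = min(1, 0.2658)
= 0.2658

0.2658


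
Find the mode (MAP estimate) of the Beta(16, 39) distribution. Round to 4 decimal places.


For Beta(a,b) with a,b > 1:
Mode = (a-1)/(a+b-2) = (16-1)/(55-2)
= 15/53 = 0.283

0.283


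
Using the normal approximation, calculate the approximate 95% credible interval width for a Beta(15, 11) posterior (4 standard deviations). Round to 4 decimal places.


Var(Beta) = 15*11/(26^2 * 27) = 0.009
SD = 0.0951
Width ~ 4*SD = 0.3803

0.3803


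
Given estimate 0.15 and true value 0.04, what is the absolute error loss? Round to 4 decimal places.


Absolute error = |estimate - true|
= |0.11| = 0.11

0.11


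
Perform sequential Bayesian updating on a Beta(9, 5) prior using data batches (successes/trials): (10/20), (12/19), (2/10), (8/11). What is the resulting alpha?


Accumulate successes: 32
Posterior alpha = prior alpha + sum of successes
= 9 + 32 = 41

41


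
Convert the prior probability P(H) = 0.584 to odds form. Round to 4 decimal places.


P(not H) = 1 - 0.584 = 0.416
Odds = 0.584 / 0.416 = 1.4038

1.4038


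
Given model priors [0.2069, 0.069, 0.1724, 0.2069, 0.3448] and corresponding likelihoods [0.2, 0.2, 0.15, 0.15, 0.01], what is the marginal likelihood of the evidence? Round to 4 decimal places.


P(E) = sum_i P(M_i) P(E|M_i)
= 0.0414 + 0.0138 + 0.0259 + 0.031 + 0.0034
= 0.1155

0.1155


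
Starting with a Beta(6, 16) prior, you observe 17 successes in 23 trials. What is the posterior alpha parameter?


For a Beta-Binomial conjugate model:
Posterior alpha = prior alpha + number of successes
= 6 + 17 = 23

23


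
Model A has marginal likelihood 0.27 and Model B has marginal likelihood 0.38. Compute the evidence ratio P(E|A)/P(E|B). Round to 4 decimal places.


Evidence ratio = P(E|A) / P(E|B)
= 0.27 / 0.38
= 0.7105

0.7105


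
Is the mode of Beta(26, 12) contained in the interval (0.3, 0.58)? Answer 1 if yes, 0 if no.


Mode = (a-1)/(a+b-2) = 25/36 = 0.6944
Interval: (0.3, 0.58)
Contains mode? 0

0


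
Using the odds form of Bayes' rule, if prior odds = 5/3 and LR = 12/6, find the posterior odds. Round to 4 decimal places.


Bayes' rule in odds form: posterior odds = prior odds * LR
= (5 * 12) / (3 * 6)
= 60/18 = 3.3333

3.3333


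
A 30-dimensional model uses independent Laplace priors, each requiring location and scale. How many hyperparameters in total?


Per parameter: 2 (location and scale).
Total = 30 * 2 = 60

60


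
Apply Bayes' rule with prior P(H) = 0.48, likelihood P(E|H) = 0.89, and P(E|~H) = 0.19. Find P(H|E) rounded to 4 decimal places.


Step 1: Compute marginal P(E) = P(E|H)P(H) + P(E|~H)P(~H)
= 0.89*0.48 + 0.19*0.52 = 0.526
Step 2: P(H|E) = P(E|H)P(H)/P(E) = 0.4272/0.526
= 0.8122

0.8122


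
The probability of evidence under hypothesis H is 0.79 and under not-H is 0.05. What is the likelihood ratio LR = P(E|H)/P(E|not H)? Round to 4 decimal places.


LR = 0.79 / 0.05
= 15.8

15.8


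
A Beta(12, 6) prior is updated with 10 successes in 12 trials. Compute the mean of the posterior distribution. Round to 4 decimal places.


After update: Beta(22, 8)
Mean = 22 / (22 + 8) = 22 / 30
= 0.7333

0.7333


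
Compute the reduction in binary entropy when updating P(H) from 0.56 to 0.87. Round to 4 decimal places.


H_before = -p*log2(p) - (1-p)*log2(1-p) for p=0.56: 0.9896
H_after for p=0.87: 0.5574
Reduction = 0.9896 - 0.5574 = 0.4321

0.4321


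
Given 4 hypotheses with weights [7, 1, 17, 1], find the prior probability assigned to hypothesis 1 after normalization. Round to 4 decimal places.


To normalize, divide each weight by the sum of all weights.
Sum = 26
Prior(H1) = 7/26 = 0.2692

0.2692


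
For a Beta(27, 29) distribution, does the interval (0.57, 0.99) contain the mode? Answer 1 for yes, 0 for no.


Mode of Beta(a,b) = (a-1)/(a+b-2)
= (27-1)/(27+29-2) = 0.4815
Check: 0.57 <= 0.4815 <= 0.99?
Result: 0

0


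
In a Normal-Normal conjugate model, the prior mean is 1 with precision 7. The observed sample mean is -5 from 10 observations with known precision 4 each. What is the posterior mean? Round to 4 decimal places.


Posterior precision = tau0 + n*tau = 7 + 10*4 = 47
Posterior mean = (tau0*mu0 + n*tau*xbar) / posterior_precision
= (7*1 + 10*4*-5) / 47
= -193 / 47 = -4.1064

-4.1064


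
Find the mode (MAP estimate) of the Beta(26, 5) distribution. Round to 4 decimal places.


For Beta(a,b) with a,b > 1:
Mode = (a-1)/(a+b-2) = (26-1)/(31-2)
= 25/29 = 0.8621

0.8621


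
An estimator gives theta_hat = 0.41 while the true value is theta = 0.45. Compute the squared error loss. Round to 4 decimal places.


The squared error loss is (theta_hat - theta)^2
= (0.41 - 0.45)^2
= (-0.04)^2 = 0.0016

0.0016


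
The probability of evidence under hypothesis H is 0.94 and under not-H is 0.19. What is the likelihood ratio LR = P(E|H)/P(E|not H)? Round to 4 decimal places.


LR = 0.94 / 0.19
= 4.9474

4.9474


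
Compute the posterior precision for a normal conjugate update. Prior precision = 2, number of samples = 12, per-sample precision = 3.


tau_post = tau_0 + n * tau
= 2 + 12 * 3 = 38

38


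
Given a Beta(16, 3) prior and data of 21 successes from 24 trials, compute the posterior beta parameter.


Number of failures = 24 - 21 = 3
Posterior beta = 3 + 3 = 6

6


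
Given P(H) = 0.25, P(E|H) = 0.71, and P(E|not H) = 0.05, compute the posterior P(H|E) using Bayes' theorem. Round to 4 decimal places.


By Bayes' theorem: P(H|E) = P(E|H)*P(H) / P(E)
P(E) = P(E|H)*P(H) + P(E|not H)*P(not H)
P(E) = 0.71*0.25 + 0.05*0.75 = 0.215
P(H|E) = 0.71*0.25 / 0.215 = 0.8256

0.8256


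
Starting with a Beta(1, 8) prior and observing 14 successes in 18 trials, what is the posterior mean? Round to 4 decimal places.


Posterior parameters: alpha = 1 + 14 = 15
beta = 8 + 4 = 12
Posterior mean = alpha / (alpha + beta) = 15 / 27
= 0.5556

0.5556


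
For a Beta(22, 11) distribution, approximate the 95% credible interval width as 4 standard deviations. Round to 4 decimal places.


Variance of Beta(a,b) = ab / ((a+b)^2 * (a+b+1))
= 22*11 / ((33)^2 * 34)
= 0.0065
SD = sqrt(0.0065) = 0.0808
Width = 4 * SD = 0.3234

0.3234


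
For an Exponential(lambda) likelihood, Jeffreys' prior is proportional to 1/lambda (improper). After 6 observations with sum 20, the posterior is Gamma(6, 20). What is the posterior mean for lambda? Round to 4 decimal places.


Posterior = Gamma(n, sum_x) = Gamma(6, 20)
Posterior mean = shape/rate = 6/20
= 0.3

0.3


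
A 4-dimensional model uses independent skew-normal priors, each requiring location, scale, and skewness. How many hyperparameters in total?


Per parameter: 3 (location, scale, and skewness).
Total = 4 * 3 = 12

12


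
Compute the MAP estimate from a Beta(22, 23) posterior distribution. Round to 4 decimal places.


MAP = mode of Beta distribution
= (alpha - 1)/(alpha + beta - 2)
= (22-1)/(22+23-2)
= 21/43 = 0.4884

0.4884


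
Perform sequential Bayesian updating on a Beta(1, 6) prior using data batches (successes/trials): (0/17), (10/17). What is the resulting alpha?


Accumulate successes: 10
Posterior alpha = prior alpha + sum of successes
= 1 + 10 = 11

11


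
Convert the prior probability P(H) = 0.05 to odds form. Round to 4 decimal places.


P(not H) = 1 - 0.05 = 0.95
Odds = 0.05 / 0.95 = 0.0526

0.0526


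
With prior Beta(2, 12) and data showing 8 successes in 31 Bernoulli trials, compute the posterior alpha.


Conjugate update: alpha_posterior = alpha_prior + k
= 2 + 8 = 10

10


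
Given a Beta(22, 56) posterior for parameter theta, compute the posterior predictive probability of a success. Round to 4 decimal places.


For a Beta-Bernoulli model, the predictive probability is the mean:
P(success) = 22/(22+56) = 22/78 = 0.2821

0.2821


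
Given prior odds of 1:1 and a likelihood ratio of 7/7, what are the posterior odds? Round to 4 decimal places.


Posterior odds = prior odds * LR
Prior odds = 1/1 = 1.0
LR = 7/7 = 1.0
Posterior odds = 1.0 * 1.0 = 1.0

1.0


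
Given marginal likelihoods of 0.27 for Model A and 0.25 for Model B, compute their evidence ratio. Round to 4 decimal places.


Ratio = ML(A) / ML(B) = 0.27/0.25
= 1.08

1.08


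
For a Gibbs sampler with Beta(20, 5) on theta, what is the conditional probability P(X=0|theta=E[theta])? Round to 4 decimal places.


E[theta] = 20/(20+5) = 0.8
P(X=0|theta) = 1 - theta = 0.2

0.2


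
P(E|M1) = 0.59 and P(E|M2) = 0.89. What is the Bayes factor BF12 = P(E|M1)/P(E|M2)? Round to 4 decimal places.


Bayes factor BF12 = P(E|M1) / P(E|M2)
= 0.59 / 0.89
= 0.6629

0.6629


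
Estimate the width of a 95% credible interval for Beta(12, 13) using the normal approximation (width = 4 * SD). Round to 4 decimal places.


For Beta(a,b): Var = ab/((a+b)^2(a+b+1))
Var = 0.0096, SD = 0.098
Approximate 95% CI width = 4 * 0.098 = 0.3919

0.3919


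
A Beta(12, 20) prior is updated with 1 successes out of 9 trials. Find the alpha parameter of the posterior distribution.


In the Beta-Binomial conjugate update:
alpha_post = alpha_prior + successes
= 12 + 1
= 13

13


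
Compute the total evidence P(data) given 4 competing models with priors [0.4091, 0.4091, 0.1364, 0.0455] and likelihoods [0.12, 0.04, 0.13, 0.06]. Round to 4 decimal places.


Marginal likelihood = sum P(model_i) * P(data|model_i)
Model 1: 0.4091 * 0.12 = 0.0491
Model 2: 0.4091 * 0.04 = 0.0164
Model 3: 0.1364 * 0.13 = 0.0177
Model 4: 0.0455 * 0.06 = 0.0027
Total = 0.0859

0.0859


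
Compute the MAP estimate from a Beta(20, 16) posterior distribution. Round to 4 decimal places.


MAP = mode of Beta distribution
= (alpha - 1)/(alpha + beta - 2)
= (20-1)/(20+16-2)
= 19/34 = 0.5588

0.5588


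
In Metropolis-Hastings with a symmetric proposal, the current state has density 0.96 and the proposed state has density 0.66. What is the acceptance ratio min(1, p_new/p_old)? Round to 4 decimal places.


Ratio = p_new / p_old = 0.66 / 0.96 = 0.6875
Acceptance = min(1, 0.6875) = 0.6875

0.6875


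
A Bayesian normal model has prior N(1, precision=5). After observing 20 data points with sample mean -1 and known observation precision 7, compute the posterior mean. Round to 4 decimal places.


Posterior mean = (prior_precision * prior_mean + n * data_precision * data_mean) / (prior_precision + n * data_precision)
Numerator = 5*1 + 20*7*-1 = -135
Denominator = 5 + 20*7 = 145
Posterior mean = -0.931

-0.931


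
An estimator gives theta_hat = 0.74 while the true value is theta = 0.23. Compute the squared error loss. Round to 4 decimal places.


The squared error loss is (theta_hat - theta)^2
= (0.74 - 0.23)^2
= (0.51)^2 = 0.2601

0.2601


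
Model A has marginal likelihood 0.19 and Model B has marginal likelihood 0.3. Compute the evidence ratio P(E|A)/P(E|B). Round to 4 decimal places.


Evidence ratio = P(E|A) / P(E|B)
= 0.19 / 0.3
= 0.6333

0.6333


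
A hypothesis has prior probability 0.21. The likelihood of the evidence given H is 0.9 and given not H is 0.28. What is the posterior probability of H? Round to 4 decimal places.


Using Bayes' theorem:
P(E) = 0.21 * 0.9 + 0.79 * 0.28
P(E) = 0.4102
P(H|E) = (0.21 * 0.9) / 0.4102 = 0.4608

0.4608


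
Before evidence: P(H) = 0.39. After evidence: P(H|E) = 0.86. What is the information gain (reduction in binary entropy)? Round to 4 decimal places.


Prior entropy = 0.9648
Posterior entropy = 0.5842
Information gain = 0.9648 - 0.5842 = 0.3806

0.3806


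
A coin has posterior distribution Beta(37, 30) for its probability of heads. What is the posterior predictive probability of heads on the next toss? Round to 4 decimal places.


Posterior predictive = E[theta] = alpha/(alpha+beta)
= 37/67
= 0.5522

0.5522


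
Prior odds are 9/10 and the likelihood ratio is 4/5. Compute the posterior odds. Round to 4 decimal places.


Posterior odds = prior odds * likelihood ratio
= (9/10) * (4/5)
= 36 / 50
= 0.72

0.72


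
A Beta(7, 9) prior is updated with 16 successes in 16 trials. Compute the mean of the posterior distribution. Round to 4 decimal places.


After update: Beta(23, 9)
Mean = 23 / (23 + 9) = 23 / 32
= 0.7188

0.7188


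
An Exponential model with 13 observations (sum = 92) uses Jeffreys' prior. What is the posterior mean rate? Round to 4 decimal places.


Posterior Gamma(13, 92)
E[lambda] = 13/92 = 0.1413

0.1413


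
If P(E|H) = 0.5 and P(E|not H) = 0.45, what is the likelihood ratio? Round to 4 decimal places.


Likelihood ratio = P(E|H) / P(E|not H)
= 0.5 / 0.45
= 1.1111

1.1111


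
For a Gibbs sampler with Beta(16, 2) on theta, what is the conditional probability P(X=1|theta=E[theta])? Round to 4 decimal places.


E[theta] = 16/(16+2) = 0.8889
P(X=1|theta) = theta = 0.8889

0.8889


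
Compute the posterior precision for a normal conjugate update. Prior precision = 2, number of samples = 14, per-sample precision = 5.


tau_post = tau_0 + n * tau
= 2 + 14 * 5 = 72

72


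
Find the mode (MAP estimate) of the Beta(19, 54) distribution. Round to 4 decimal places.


For Beta(a,b) with a,b > 1:
Mode = (a-1)/(a+b-2) = (19-1)/(73-2)
= 18/71 = 0.2535

0.2535


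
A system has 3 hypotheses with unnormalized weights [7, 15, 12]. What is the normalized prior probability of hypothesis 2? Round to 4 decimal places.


The normalized prior is the weight divided by the total.
Total weight = 34
P(H2) = 15 / 34 = 0.4412

0.4412


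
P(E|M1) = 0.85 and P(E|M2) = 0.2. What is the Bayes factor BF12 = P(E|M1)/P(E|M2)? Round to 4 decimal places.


Bayes factor BF12 = P(E|M1) / P(E|M2)
= 0.85 / 0.2
= 4.25

4.25


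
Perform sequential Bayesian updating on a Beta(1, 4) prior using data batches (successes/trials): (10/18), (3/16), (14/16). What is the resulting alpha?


Accumulate successes: 27
Posterior alpha = prior alpha + sum of successes
= 1 + 27 = 28

28


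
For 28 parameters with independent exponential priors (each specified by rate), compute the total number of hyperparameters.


A exponential prior has 1 hyperparameter per parameter.
Total = 28 * 1 = 28

28


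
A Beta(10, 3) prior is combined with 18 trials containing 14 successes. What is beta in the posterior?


In conjugate updating:
beta_posterior = beta_prior + (n - k)
= 3 + (18 - 14)
= 3 + 4 = 7

7


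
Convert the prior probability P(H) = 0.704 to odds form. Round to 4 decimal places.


P(not H) = 1 - 0.704 = 0.296
Odds = 0.704 / 0.296 = 2.3784

2.3784


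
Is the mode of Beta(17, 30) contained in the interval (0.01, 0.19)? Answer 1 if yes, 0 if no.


Mode = (a-1)/(a+b-2) = 16/45 = 0.3556
Interval: (0.01, 0.19)
Contains mode? 0

0


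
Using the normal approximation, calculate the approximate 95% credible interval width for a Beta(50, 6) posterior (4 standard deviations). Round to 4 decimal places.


Var(Beta) = 50*6/(56^2 * 57) = 0.0017
SD = 0.041
Width ~ 4*SD = 0.1639

0.1639


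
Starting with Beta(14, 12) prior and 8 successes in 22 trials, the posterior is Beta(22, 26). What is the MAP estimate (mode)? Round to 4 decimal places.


The mode of Beta(a, b) when a > 1 and b > 1 is (a-1)/(a+b-2)
= (22 - 1) / (22 + 26 - 2)
= 21 / 46
= 0.4565

0.4565


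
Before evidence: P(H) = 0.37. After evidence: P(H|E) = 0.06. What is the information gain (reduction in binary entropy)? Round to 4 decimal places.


Prior entropy = 0.9507
Posterior entropy = 0.3274
Information gain = 0.9507 - 0.3274 = 0.6232

0.6232


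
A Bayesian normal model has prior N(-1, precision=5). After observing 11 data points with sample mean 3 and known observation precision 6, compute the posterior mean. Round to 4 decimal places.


Posterior mean = (prior_precision * prior_mean + n * data_precision * data_mean) / (prior_precision + n * data_precision)
Numerator = 5*-1 + 11*6*3 = 193
Denominator = 5 + 11*6 = 71
Posterior mean = 2.7183

2.7183


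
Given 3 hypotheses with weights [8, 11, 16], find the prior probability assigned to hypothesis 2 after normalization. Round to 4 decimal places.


To normalize, divide each weight by the sum of all weights.
Sum = 35
Prior(H2) = 11/35 = 0.3143

0.3143


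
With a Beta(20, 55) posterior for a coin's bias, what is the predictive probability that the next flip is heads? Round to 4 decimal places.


The predictive probability equals the posterior mean.
P(next = heads) = alpha / (alpha + beta)
= 20 / 75 = 0.2667

0.2667


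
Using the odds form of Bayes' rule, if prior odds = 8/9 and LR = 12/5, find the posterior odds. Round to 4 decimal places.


Bayes' rule in odds form: posterior odds = prior odds * LR
= (8 * 12) / (9 * 5)
= 96/45 = 2.1333

2.1333


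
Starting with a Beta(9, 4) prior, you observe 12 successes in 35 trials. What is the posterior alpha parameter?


For a Beta-Binomial conjugate model:
Posterior alpha = prior alpha + number of successes
= 9 + 12 = 21

21


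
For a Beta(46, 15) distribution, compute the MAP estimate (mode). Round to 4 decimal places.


MAP = mode = (a-1)/(a+b-2)
= (46-1)/(46+15-2)
= 45/59 = 0.7627

0.7627


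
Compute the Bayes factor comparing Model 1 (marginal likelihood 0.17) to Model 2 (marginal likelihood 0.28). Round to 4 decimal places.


BF12 = marginal likelihood of M1 / marginal likelihood of M2
= 0.17/0.28
= 0.6071

0.6071


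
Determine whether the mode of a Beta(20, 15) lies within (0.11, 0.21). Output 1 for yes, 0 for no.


First find the mode: (a-1)/(a+b-2) = 0.5758
Is 0.5758 in (0.11, 0.21)? 0

0


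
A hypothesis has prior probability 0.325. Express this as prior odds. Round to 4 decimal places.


Odds = P(H) / P(not H) = 0.325 / 0.675
= 0.4815

0.4815


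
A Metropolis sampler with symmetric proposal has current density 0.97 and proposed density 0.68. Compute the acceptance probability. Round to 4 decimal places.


For symmetric proposals, acceptance = min(1, pi(x*)/pi(x))
= min(1, 0.68/0.97)
= min(1, 0.701) = 0.701

0.701


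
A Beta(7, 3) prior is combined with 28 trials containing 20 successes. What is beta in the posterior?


In conjugate updating:
beta_posterior = beta_prior + (n - k)
= 3 + (28 - 20)
= 3 + 8 = 11

11


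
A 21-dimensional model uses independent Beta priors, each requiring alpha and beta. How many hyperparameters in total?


Per parameter: 2 (alpha and beta).
Total = 21 * 2 = 42

42


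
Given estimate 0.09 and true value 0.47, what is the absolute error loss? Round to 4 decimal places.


Absolute error = |estimate - true|
= |-0.38| = 0.38

0.38


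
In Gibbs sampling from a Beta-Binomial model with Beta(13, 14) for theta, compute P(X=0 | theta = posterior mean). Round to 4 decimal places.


Posterior mean = alpha/(alpha+beta) = 13/27 = 0.4815
P(X=0|theta=mean) = 1 - theta = 0.5185

0.5185


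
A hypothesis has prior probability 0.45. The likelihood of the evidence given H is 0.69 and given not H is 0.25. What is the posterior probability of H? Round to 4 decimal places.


Using Bayes' theorem:
P(E) = 0.45 * 0.69 + 0.55 * 0.25
P(E) = 0.448
P(H|E) = (0.45 * 0.69) / 0.448 = 0.6931

0.6931


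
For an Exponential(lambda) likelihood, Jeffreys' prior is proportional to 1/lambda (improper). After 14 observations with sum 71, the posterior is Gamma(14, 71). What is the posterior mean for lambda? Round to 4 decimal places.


Posterior = Gamma(n, sum_x) = Gamma(14, 71)
Posterior mean = shape/rate = 14/71
= 0.1972

0.1972


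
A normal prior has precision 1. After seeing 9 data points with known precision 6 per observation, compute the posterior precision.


In the conjugate normal model, precisions add:
tau_posterior = tau_prior + n * tau_data
= 1 + 9*6 = 55

55


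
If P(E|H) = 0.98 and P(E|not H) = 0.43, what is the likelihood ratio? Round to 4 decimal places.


Likelihood ratio = P(E|H) / P(E|not H)
= 0.98 / 0.43
= 2.2791

2.2791


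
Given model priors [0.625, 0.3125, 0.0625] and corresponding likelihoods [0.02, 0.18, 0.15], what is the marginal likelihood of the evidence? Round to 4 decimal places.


P(E) = sum_i P(M_i) P(E|M_i)
= 0.0125 + 0.0562 + 0.0094
= 0.0781

0.0781


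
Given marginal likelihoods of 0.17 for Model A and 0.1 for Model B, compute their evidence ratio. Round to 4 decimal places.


Ratio = ML(A) / ML(B) = 0.17/0.1
= 1.7

1.7


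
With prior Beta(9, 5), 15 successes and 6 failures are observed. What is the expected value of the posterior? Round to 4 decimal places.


Posterior = Beta(24, 11)
E[theta] = alpha/(alpha+beta)
= 24/35 = 0.6857

0.6857


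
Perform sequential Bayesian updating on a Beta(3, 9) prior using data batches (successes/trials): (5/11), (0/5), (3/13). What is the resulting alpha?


Accumulate successes: 8
Posterior alpha = prior alpha + sum of successes
= 3 + 8 = 11

11


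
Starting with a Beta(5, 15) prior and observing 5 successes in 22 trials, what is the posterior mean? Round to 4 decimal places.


Posterior parameters: alpha = 5 + 5 = 10
beta = 15 + 17 = 32
Posterior mean = alpha / (alpha + beta) = 10 / 42
= 0.2381

0.2381


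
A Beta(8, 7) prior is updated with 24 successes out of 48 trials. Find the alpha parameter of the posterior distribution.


In the Beta-Binomial conjugate update:
alpha_post = alpha_prior + successes
= 8 + 24
= 32

32


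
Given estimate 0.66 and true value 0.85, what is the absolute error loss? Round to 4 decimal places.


Absolute error = |estimate - true|
= |-0.19| = 0.19

0.19


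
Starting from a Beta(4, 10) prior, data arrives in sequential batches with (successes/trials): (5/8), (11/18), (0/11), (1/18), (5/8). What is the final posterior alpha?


In sequential Bayesian updating, we sum all successes.
Total successes = 22
Final alpha = 4 + 22 = 26

26


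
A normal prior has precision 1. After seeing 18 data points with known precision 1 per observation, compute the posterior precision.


In the conjugate normal model, precisions add:
tau_posterior = tau_prior + n * tau_data
= 1 + 18*1 = 19

19


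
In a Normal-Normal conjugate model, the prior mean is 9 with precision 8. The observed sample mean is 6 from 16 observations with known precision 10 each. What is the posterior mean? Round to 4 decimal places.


Posterior precision = tau0 + n*tau = 8 + 16*10 = 168
Posterior mean = (tau0*mu0 + n*tau*xbar) / posterior_precision
= (8*9 + 16*10*6) / 168
= 1032 / 168 = 6.1429

6.1429


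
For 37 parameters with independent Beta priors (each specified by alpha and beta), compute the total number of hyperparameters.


A Beta prior has 2 hyperparameters per parameter.
Total = 37 * 2 = 74

74


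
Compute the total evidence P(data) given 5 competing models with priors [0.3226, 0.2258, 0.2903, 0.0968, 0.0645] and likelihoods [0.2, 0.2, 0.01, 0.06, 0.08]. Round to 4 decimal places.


Marginal likelihood = sum P(model_i) * P(data|model_i)
Model 1: 0.3226 * 0.2 = 0.0645
Model 2: 0.2258 * 0.2 = 0.0452
Model 3: 0.2903 * 0.01 = 0.0029
Model 4: 0.0968 * 0.06 = 0.0058
Model 5: 0.0645 * 0.08 = 0.0052
Total = 0.1236

0.1236


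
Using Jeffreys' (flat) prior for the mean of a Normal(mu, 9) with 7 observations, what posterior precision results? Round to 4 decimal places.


Flat prior means prior precision is 0.
Posterior precision = n / sigma^2 = 7/9 = 0.7778

0.7778


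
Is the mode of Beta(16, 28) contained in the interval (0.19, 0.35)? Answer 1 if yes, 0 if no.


Mode = (a-1)/(a+b-2) = 15/42 = 0.3571
Interval: (0.19, 0.35)
Contains mode? 0

0


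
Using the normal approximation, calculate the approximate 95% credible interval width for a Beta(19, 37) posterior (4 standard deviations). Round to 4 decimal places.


Var(Beta) = 19*37/(56^2 * 57) = 0.0039
SD = 0.0627
Width ~ 4*SD = 0.2508

0.2508


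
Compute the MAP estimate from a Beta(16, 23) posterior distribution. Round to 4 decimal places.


MAP = mode of Beta distribution
= (alpha - 1)/(alpha + beta - 2)
= (16-1)/(16+23-2)
= 15/37 = 0.4054

0.4054


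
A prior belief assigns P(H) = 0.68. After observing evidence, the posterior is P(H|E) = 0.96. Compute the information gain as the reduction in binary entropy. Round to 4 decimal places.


H(prior) = -0.68*log2(0.68) - 0.32*log2(0.32)
= 0.9044
H(post) = -0.96*log2(0.96) - 0.04*log2(0.04)
= 0.2423
IG = 0.9044 - 0.2423 = 0.6621

0.6621


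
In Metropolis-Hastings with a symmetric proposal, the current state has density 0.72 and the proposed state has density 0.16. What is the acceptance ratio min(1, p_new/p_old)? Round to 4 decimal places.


Ratio = p_new / p_old = 0.16 / 0.72 = 0.2222
Acceptance = min(1, 0.2222) = 0.2222

0.2222


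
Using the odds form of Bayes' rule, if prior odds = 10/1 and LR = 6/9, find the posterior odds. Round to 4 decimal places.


Bayes' rule in odds form: posterior odds = prior odds * LR
= (10 * 6) / (1 * 9)
= 60/9 = 6.6667

6.6667


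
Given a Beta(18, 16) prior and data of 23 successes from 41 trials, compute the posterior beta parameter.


Number of failures = 41 - 23 = 18
Posterior beta = 16 + 18 = 34

34


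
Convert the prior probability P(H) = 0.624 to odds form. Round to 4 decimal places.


P(not H) = 1 - 0.624 = 0.376
Odds = 0.624 / 0.376 = 1.6596

1.6596


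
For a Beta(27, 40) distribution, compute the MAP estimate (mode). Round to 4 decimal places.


MAP = mode = (a-1)/(a+b-2)
= (27-1)/(27+40-2)
= 26/65 = 0.4

0.4


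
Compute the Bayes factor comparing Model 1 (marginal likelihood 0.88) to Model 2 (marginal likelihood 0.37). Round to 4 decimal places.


BF12 = marginal likelihood of M1 / marginal likelihood of M2
= 0.88/0.37
= 2.3784

2.3784


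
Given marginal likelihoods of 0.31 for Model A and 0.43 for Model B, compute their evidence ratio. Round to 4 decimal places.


Ratio = ML(A) / ML(B) = 0.31/0.43
= 0.7209

0.7209


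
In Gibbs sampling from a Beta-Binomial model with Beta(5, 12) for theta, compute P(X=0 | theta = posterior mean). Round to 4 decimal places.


Posterior mean = alpha/(alpha+beta) = 5/17 = 0.2941
P(X=0|theta=mean) = 1 - theta = 0.7059

0.7059
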